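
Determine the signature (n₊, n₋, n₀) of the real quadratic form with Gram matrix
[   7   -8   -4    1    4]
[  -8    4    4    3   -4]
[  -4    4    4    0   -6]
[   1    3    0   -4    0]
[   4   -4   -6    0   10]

Answer: (2, 3, 0)

Derivation:
step 0: pivot 7 → sign +
step 1: pivot -36/7 → sign −
step 2: pivot 16/9 → sign +
step 3: pivot -13/16 → sign −
step 4: pivot -3/13 → sign −
signature = (2, 3, 0)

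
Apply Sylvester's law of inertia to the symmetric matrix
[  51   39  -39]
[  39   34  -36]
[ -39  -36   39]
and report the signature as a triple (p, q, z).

step 0: pivot 51 → sign +
step 1: pivot 71/17 → sign +
step 2: pivot 3/71 → sign +
signature = (3, 0, 0)

Answer: (3, 0, 0)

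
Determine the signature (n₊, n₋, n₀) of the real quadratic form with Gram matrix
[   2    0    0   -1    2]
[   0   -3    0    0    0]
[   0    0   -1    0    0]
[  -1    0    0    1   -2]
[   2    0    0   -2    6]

Answer: (3, 2, 0)

Derivation:
step 0: pivot 2 → sign +
step 1: pivot -3 → sign −
step 2: pivot -1 → sign −
step 3: pivot 1/2 → sign +
step 4: pivot 2 → sign +
signature = (3, 2, 0)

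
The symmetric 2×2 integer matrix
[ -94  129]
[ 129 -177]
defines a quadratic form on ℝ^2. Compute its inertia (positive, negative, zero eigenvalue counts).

step 0: pivot -94 → sign −
step 1: pivot 3/94 → sign +
signature = (1, 1, 0)

Answer: (1, 1, 0)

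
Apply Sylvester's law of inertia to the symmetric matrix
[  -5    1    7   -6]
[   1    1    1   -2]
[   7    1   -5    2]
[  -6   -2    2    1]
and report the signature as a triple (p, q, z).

Answer: (1, 2, 1)

Derivation:
step 0: pivot -5 → sign −
step 1: pivot 6/5 → sign +
step 2: pivot -1/3 → sign −
step 3: row/col 3 already zero → sign 0
signature = (1, 2, 1)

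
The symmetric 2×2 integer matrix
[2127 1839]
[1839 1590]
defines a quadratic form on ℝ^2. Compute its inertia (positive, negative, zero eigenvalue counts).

Answer: (2, 0, 0)

Derivation:
step 0: pivot 2127 → sign +
step 1: pivot 3/709 → sign +
signature = (2, 0, 0)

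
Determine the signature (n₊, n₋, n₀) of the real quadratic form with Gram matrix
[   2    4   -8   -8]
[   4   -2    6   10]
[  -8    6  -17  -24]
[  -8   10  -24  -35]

Answer: (2, 2, 0)

Derivation:
step 0: pivot 2 → sign +
step 1: pivot -10 → sign −
step 2: pivot -3/5 → sign −
step 3: pivot 3 → sign +
signature = (2, 2, 0)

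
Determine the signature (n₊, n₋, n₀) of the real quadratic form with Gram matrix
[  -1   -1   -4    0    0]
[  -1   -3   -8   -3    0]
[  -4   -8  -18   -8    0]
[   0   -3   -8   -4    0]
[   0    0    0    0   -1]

Answer: (1, 4, 0)

Derivation:
step 0: pivot -1 → sign −
step 1: pivot -2 → sign −
step 2: pivot 6 → sign +
step 3: pivot -1/6 → sign −
step 4: pivot -1 → sign −
signature = (1, 4, 0)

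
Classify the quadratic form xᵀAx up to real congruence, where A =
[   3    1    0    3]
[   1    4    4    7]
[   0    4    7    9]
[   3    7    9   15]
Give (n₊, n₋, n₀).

step 0: pivot 3 → sign +
step 1: pivot 11/3 → sign +
step 2: pivot 29/11 → sign +
step 3: pivot -3/29 → sign −
signature = (3, 1, 0)

Answer: (3, 1, 0)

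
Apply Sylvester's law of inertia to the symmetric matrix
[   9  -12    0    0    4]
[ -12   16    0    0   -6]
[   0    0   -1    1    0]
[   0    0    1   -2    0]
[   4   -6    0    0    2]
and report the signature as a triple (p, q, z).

Answer: (2, 3, 0)

Derivation:
step 0: pivot 9 → sign +
step 1: pivot -1 → sign −
step 2: pivot -1 → sign −
step 3: pivot 2/9 → sign +
step 4: pivot -2 → sign −
signature = (2, 3, 0)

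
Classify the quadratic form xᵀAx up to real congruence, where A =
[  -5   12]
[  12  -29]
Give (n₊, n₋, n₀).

step 0: pivot -5 → sign −
step 1: pivot -1/5 → sign −
signature = (0, 2, 0)

Answer: (0, 2, 0)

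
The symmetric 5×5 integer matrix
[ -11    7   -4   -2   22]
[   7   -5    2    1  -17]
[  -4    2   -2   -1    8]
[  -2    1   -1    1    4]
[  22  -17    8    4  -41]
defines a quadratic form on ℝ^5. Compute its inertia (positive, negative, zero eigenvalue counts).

Answer: (2, 3, 0)

Derivation:
step 0: pivot -11 → sign −
step 1: pivot -6/11 → sign −
step 2: pivot 3/2 → sign +
step 3: pivot 18 → sign +
step 4: pivot -1/2 → sign −
signature = (2, 3, 0)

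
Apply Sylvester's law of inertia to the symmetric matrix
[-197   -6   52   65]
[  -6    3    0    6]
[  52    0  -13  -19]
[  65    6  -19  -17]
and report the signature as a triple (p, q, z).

Answer: (1, 3, 0)

Derivation:
step 0: pivot -197 → sign −
step 1: pivot 627/197 → sign +
step 2: pivot -13/209 → sign −
step 3: pivot -3/13 → sign −
signature = (1, 3, 0)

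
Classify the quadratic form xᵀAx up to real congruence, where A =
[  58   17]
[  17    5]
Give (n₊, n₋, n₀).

Answer: (2, 0, 0)

Derivation:
step 0: pivot 58 → sign +
step 1: pivot 1/58 → sign +
signature = (2, 0, 0)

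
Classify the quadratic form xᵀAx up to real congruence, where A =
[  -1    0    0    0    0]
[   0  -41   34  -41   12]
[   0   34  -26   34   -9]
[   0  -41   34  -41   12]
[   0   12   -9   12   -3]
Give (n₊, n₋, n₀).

step 0: pivot -1 → sign −
step 1: pivot -41 → sign −
step 2: pivot 90/41 → sign +
step 3: pivot 1/10 → sign +
step 4: row/col 4 already zero → sign 0
signature = (2, 2, 1)

Answer: (2, 2, 1)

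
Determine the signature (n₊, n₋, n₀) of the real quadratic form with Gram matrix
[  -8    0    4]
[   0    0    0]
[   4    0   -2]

Answer: (0, 1, 2)

Derivation:
step 0: pivot -8 → sign −
step 1: row/col 1 already zero → sign 0
step 2: row/col 2 already zero → sign 0
signature = (0, 1, 2)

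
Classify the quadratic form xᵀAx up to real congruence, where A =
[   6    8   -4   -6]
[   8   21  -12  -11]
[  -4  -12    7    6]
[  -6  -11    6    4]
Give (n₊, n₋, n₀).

Answer: (3, 1, 0)

Derivation:
step 0: pivot 6 → sign +
step 1: pivot 31/3 → sign +
step 2: pivot 1/31 → sign +
step 3: pivot -3 → sign −
signature = (3, 1, 0)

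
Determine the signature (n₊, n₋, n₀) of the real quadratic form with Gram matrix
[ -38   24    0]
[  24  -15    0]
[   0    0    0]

Answer: (1, 1, 1)

Derivation:
step 0: pivot -38 → sign −
step 1: pivot 3/19 → sign +
step 2: row/col 2 already zero → sign 0
signature = (1, 1, 1)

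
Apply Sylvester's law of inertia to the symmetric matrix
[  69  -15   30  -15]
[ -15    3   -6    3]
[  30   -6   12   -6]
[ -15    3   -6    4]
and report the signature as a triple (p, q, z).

step 0: pivot 69 → sign +
step 1: pivot -6/23 → sign −
step 2: pivot 1 → sign +
step 3: row/col 3 already zero → sign 0
signature = (2, 1, 1)

Answer: (2, 1, 1)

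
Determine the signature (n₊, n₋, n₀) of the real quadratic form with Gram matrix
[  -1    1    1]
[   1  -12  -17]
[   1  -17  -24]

step 0: pivot -1 → sign −
step 1: pivot -11 → sign −
step 2: pivot 3/11 → sign +
signature = (1, 2, 0)

Answer: (1, 2, 0)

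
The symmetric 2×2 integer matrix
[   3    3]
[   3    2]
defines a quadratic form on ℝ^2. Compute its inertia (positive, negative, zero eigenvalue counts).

step 0: pivot 3 → sign +
step 1: pivot -1 → sign −
signature = (1, 1, 0)

Answer: (1, 1, 0)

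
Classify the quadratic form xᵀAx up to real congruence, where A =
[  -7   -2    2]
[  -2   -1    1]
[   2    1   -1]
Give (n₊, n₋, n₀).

step 0: pivot -7 → sign −
step 1: pivot -3/7 → sign −
step 2: row/col 2 already zero → sign 0
signature = (0, 2, 1)

Answer: (0, 2, 1)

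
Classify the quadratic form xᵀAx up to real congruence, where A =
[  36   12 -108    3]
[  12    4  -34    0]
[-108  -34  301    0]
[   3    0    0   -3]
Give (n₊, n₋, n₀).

Answer: (2, 1, 1)

Derivation:
step 0: pivot 36 → sign +
step 1: pivot -23 → sign −
step 2: pivot 4/23 → sign +
step 3: row/col 3 already zero → sign 0
signature = (2, 1, 1)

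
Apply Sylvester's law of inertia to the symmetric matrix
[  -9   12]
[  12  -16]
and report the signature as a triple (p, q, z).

step 0: pivot -9 → sign −
step 1: row/col 1 already zero → sign 0
signature = (0, 1, 1)

Answer: (0, 1, 1)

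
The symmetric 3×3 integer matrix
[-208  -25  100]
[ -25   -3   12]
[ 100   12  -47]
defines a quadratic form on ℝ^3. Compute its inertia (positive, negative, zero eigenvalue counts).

Answer: (2, 1, 0)

Derivation:
step 0: pivot -208 → sign −
step 1: pivot 1/208 → sign +
step 2: pivot 1 → sign +
signature = (2, 1, 0)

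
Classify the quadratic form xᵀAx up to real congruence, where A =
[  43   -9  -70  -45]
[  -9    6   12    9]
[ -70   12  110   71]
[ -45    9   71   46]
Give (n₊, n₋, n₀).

Answer: (2, 2, 0)

Derivation:
step 0: pivot 43 → sign +
step 1: pivot 177/43 → sign +
step 2: pivot -334/59 → sign −
step 3: pivot -3/334 → sign −
signature = (2, 2, 0)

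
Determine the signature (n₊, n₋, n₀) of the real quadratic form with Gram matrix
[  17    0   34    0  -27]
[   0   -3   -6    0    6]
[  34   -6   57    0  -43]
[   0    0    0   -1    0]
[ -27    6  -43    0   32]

Answer: (3, 2, 0)

Derivation:
step 0: pivot 17 → sign +
step 1: pivot -3 → sign −
step 2: pivot 1 → sign +
step 3: pivot -1 → sign −
step 4: pivot 2/17 → sign +
signature = (3, 2, 0)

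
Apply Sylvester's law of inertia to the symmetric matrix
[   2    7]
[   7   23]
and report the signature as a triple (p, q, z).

step 0: pivot 2 → sign +
step 1: pivot -3/2 → sign −
signature = (1, 1, 0)

Answer: (1, 1, 0)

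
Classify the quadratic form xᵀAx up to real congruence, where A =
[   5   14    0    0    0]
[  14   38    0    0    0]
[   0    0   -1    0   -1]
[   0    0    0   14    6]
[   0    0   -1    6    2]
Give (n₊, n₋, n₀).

step 0: pivot 5 → sign +
step 1: pivot -6/5 → sign −
step 2: pivot -1 → sign −
step 3: pivot 14 → sign +
step 4: pivot 3/7 → sign +
signature = (3, 2, 0)

Answer: (3, 2, 0)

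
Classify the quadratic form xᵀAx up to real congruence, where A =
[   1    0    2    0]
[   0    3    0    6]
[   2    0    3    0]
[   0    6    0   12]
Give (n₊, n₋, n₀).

step 0: pivot 1 → sign +
step 1: pivot 3 → sign +
step 2: pivot -1 → sign −
step 3: row/col 3 already zero → sign 0
signature = (2, 1, 1)

Answer: (2, 1, 1)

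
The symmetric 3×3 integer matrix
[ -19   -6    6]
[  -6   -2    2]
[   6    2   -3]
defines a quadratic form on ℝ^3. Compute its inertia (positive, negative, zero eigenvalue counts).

Answer: (0, 3, 0)

Derivation:
step 0: pivot -19 → sign −
step 1: pivot -2/19 → sign −
step 2: pivot -1 → sign −
signature = (0, 3, 0)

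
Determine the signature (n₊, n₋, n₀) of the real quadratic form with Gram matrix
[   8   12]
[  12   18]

Answer: (1, 0, 1)

Derivation:
step 0: pivot 8 → sign +
step 1: row/col 1 already zero → sign 0
signature = (1, 0, 1)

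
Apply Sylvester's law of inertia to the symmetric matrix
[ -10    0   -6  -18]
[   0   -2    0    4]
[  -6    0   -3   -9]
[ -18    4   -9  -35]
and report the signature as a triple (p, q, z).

Answer: (1, 2, 1)

Derivation:
step 0: pivot -10 → sign −
step 1: pivot -2 → sign −
step 2: pivot 3/5 → sign +
step 3: row/col 3 already zero → sign 0
signature = (1, 2, 1)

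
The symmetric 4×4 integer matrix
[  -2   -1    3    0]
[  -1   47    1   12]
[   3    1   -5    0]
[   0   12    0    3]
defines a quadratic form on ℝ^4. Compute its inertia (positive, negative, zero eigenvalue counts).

step 0: pivot -2 → sign −
step 1: pivot 95/2 → sign +
step 2: pivot -48/95 → sign −
step 3: row/col 3 already zero → sign 0
signature = (1, 2, 1)

Answer: (1, 2, 1)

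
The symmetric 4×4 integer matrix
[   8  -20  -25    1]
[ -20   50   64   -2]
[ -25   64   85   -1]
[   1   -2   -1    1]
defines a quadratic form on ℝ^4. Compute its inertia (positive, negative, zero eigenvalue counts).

Answer: (3, 1, 0)

Derivation:
step 0: pivot 8 → sign +
step 1: pivot 55/8 → sign +
step 2: pivot -18/55 → sign −
step 3: pivot 2/9 → sign +
signature = (3, 1, 0)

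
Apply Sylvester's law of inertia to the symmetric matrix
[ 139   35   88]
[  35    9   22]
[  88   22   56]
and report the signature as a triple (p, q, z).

Answer: (3, 0, 0)

Derivation:
step 0: pivot 139 → sign +
step 1: pivot 26/139 → sign +
step 2: pivot 2/13 → sign +
signature = (3, 0, 0)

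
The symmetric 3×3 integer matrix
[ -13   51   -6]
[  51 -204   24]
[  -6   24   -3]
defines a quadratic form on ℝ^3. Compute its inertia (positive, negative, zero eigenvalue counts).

Answer: (0, 3, 0)

Derivation:
step 0: pivot -13 → sign −
step 1: pivot -51/13 → sign −
step 2: pivot -3/17 → sign −
signature = (0, 3, 0)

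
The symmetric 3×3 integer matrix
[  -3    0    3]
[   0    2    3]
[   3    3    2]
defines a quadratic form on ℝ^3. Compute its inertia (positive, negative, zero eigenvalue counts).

Answer: (2, 1, 0)

Derivation:
step 0: pivot -3 → sign −
step 1: pivot 2 → sign +
step 2: pivot 1/2 → sign +
signature = (2, 1, 0)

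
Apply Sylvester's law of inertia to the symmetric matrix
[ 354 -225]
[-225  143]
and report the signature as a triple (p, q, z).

Answer: (1, 1, 0)

Derivation:
step 0: pivot 354 → sign +
step 1: pivot -1/118 → sign −
signature = (1, 1, 0)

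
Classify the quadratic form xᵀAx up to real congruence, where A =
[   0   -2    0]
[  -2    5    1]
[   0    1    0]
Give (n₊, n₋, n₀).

Answer: (1, 1, 1)

Derivation:
step 0: pivot 5 → sign +
step 1: pivot -4/5 → sign −
step 2: row/col 2 already zero → sign 0
signature = (1, 1, 1)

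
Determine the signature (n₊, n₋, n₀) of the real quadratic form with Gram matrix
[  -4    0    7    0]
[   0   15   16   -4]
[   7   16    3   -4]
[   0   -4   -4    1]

Answer: (1, 3, 0)

Derivation:
step 0: pivot -4 → sign −
step 1: pivot 15 → sign +
step 2: pivot -109/60 → sign −
step 3: pivot -3/109 → sign −
signature = (1, 3, 0)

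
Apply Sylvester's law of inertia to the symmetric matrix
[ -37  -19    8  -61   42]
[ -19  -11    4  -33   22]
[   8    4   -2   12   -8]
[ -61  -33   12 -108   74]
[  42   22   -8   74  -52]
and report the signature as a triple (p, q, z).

Answer: (0, 4, 1)

Derivation:
step 0: pivot -37 → sign −
step 1: pivot -46/37 → sign −
step 2: pivot -6/23 → sign −
step 3: pivot -1 → sign −
step 4: row/col 4 already zero → sign 0
signature = (0, 4, 1)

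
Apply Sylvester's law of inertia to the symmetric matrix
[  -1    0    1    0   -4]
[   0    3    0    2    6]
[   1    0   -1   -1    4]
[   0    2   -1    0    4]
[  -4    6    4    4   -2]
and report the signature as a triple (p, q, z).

step 0: pivot -1 → sign −
step 1: pivot 3 → sign +
step 2: pivot -4/3 → sign −
step 3: pivot 3/4 → sign +
step 4: pivot 2 → sign +
signature = (3, 2, 0)

Answer: (3, 2, 0)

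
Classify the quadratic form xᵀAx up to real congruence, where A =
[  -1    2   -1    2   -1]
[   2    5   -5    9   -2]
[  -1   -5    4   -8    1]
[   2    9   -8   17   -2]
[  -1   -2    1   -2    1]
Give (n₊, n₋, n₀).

step 0: pivot -1 → sign −
step 1: pivot 9 → sign +
step 2: pivot -4/9 → sign −
step 3: pivot 9/4 → sign +
step 4: pivot 2 → sign +
signature = (3, 2, 0)

Answer: (3, 2, 0)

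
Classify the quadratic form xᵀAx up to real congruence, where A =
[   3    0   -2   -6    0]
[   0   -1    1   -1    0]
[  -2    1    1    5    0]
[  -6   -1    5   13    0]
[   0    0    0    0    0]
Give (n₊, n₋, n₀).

Answer: (3, 1, 1)

Derivation:
step 0: pivot 3 → sign +
step 1: pivot -1 → sign −
step 2: pivot 2/3 → sign +
step 3: pivot 2 → sign +
step 4: row/col 4 already zero → sign 0
signature = (3, 1, 1)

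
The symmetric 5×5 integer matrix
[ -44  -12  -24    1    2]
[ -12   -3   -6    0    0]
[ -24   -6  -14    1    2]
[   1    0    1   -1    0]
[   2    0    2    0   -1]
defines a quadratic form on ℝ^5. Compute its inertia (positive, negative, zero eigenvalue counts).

step 0: pivot -44 → sign −
step 1: pivot 3/11 → sign +
step 2: pivot -2 → sign −
step 3: pivot -3/4 → sign −
step 4: pivot 1/3 → sign +
signature = (2, 3, 0)

Answer: (2, 3, 0)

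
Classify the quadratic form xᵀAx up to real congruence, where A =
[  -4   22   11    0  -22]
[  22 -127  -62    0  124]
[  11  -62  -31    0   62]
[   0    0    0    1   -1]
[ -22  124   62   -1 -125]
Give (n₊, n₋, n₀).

Answer: (1, 4, 0)

Derivation:
step 0: pivot -4 → sign −
step 1: pivot -6 → sign −
step 2: pivot -3/8 → sign −
step 3: pivot 1 → sign +
step 4: pivot -2 → sign −
signature = (1, 4, 0)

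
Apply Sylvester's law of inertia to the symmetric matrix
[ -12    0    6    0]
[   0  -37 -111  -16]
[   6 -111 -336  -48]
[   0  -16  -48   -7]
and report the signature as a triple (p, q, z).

step 0: pivot -12 → sign −
step 1: pivot -37 → sign −
step 2: pivot -3/37 → sign −
step 3: row/col 3 already zero → sign 0
signature = (0, 3, 1)

Answer: (0, 3, 1)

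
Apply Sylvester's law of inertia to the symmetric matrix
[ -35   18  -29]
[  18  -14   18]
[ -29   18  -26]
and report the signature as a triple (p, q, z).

Answer: (1, 2, 0)

Derivation:
step 0: pivot -35 → sign −
step 1: pivot -166/35 → sign −
step 2: pivot 3/83 → sign +
signature = (1, 2, 0)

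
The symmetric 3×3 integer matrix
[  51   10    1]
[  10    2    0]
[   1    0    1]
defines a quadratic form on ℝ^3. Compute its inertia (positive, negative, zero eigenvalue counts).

Answer: (2, 0, 1)

Derivation:
step 0: pivot 51 → sign +
step 1: pivot 2/51 → sign +
step 2: row/col 2 already zero → sign 0
signature = (2, 0, 1)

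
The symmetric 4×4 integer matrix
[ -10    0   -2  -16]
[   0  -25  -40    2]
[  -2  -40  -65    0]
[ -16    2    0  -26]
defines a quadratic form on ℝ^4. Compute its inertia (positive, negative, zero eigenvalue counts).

step 0: pivot -10 → sign −
step 1: pivot -25 → sign −
step 2: pivot -3/5 → sign −
step 3: pivot -6/25 → sign −
signature = (0, 4, 0)

Answer: (0, 4, 0)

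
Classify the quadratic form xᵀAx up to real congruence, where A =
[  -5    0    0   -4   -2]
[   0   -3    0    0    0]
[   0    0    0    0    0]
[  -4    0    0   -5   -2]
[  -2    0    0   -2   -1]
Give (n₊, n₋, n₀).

step 0: pivot -5 → sign −
step 1: pivot -3 → sign −
step 2: pivot -9/5 → sign −
step 3: pivot -1/9 → sign −
step 4: row/col 4 already zero → sign 0
signature = (0, 4, 1)

Answer: (0, 4, 1)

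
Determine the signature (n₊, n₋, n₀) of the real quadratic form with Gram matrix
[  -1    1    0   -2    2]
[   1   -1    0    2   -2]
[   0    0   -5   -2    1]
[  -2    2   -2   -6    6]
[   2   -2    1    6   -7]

Answer: (0, 4, 1)

Derivation:
step 0: pivot -1 → sign −
step 1: pivot -5 → sign −
step 2: pivot -6/5 → sign −
step 3: pivot -2/3 → sign −
step 4: row/col 4 already zero → sign 0
signature = (0, 4, 1)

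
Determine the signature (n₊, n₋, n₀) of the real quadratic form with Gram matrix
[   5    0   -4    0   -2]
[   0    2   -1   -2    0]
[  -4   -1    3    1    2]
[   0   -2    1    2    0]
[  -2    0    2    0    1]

step 0: pivot 5 → sign +
step 1: pivot 2 → sign +
step 2: pivot -7/10 → sign −
step 3: pivot 3/7 → sign +
step 4: row/col 4 already zero → sign 0
signature = (3, 1, 1)

Answer: (3, 1, 1)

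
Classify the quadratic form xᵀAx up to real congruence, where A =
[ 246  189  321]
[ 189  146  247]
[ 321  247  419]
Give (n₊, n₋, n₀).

step 0: pivot 246 → sign +
step 1: pivot 65/82 → sign +
step 2: pivot -3/65 → sign −
signature = (2, 1, 0)

Answer: (2, 1, 0)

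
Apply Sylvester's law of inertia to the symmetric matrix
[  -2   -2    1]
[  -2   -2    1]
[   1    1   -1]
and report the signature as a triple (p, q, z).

Answer: (0, 2, 1)

Derivation:
step 0: pivot -2 → sign −
step 1: pivot -1/2 → sign −
step 2: row/col 2 already zero → sign 0
signature = (0, 2, 1)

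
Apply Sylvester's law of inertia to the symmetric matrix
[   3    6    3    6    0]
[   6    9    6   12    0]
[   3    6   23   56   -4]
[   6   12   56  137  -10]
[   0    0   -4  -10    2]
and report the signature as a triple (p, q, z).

Answer: (3, 1, 1)

Derivation:
step 0: pivot 3 → sign +
step 1: pivot -3 → sign −
step 2: pivot 20 → sign +
step 3: pivot 6/5 → sign +
step 4: row/col 4 already zero → sign 0
signature = (3, 1, 1)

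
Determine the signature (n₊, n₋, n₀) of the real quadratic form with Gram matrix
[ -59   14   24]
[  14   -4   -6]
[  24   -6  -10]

Answer: (0, 3, 0)

Derivation:
step 0: pivot -59 → sign −
step 1: pivot -40/59 → sign −
step 2: pivot -1/10 → sign −
signature = (0, 3, 0)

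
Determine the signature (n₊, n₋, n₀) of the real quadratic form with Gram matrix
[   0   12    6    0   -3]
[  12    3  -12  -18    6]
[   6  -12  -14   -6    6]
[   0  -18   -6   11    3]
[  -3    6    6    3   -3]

step 0: pivot 3 → sign +
step 1: pivot -48 → sign −
step 2: pivot -5/4 → sign −
step 3: pivot 91/5 → sign +
step 4: pivot -3/182 → sign −
signature = (2, 3, 0)

Answer: (2, 3, 0)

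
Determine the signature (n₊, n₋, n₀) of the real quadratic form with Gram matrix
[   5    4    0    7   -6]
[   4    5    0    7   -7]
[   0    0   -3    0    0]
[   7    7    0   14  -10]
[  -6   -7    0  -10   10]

step 0: pivot 5 → sign +
step 1: pivot 9/5 → sign +
step 2: pivot -3 → sign −
step 3: pivot 28/9 → sign +
step 4: pivot 3/28 → sign +
signature = (4, 1, 0)

Answer: (4, 1, 0)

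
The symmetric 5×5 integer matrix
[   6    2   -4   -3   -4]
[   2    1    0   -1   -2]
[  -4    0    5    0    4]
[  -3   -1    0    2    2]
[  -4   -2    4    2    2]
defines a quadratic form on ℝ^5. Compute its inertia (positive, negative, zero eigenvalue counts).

Answer: (3, 2, 0)

Derivation:
step 0: pivot 6 → sign +
step 1: pivot 1/3 → sign +
step 2: pivot -3 → sign −
step 3: pivot 11/6 → sign +
step 4: pivot -6/11 → sign −
signature = (3, 2, 0)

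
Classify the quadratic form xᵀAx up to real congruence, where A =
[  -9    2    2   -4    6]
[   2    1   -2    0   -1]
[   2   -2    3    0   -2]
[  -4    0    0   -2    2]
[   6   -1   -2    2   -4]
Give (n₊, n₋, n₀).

Answer: (3, 2, 0)

Derivation:
step 0: pivot -9 → sign −
step 1: pivot 13/9 → sign +
step 2: pivot 23/13 → sign +
step 3: pivot -62/23 → sign −
step 4: pivot 3/31 → sign +
signature = (3, 2, 0)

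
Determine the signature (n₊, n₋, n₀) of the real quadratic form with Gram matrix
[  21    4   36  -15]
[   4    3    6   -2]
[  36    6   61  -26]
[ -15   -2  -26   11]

step 0: pivot 21 → sign +
step 1: pivot 47/21 → sign +
step 2: pivot -49/47 → sign −
step 3: pivot -2/49 → sign −
signature = (2, 2, 0)

Answer: (2, 2, 0)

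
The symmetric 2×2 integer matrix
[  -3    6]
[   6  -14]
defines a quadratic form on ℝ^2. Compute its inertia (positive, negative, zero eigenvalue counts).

step 0: pivot -3 → sign −
step 1: pivot -2 → sign −
signature = (0, 2, 0)

Answer: (0, 2, 0)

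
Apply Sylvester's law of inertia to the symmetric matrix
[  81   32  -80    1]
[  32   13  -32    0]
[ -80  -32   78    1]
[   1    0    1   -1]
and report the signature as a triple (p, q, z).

step 0: pivot 81 → sign +
step 1: pivot 29/81 → sign +
step 2: pivot -42/29 → sign −
step 3: pivot 3/14 → sign +
signature = (3, 1, 0)

Answer: (3, 1, 0)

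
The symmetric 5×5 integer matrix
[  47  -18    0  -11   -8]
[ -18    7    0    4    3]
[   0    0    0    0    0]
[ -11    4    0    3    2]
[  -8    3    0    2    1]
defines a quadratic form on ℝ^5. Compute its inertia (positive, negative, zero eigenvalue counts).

Answer: (2, 1, 2)

Derivation:
step 0: pivot 47 → sign +
step 1: pivot 5/47 → sign +
step 2: pivot -2/5 → sign −
step 3: row/col 3 already zero → sign 0
step 4: row/col 4 already zero → sign 0
signature = (2, 1, 2)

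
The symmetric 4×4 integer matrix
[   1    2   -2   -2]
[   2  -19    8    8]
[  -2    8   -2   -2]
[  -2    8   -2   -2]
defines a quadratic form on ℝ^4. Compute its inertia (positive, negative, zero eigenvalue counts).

step 0: pivot 1 → sign +
step 1: pivot -23 → sign −
step 2: pivot 6/23 → sign +
step 3: row/col 3 already zero → sign 0
signature = (2, 1, 1)

Answer: (2, 1, 1)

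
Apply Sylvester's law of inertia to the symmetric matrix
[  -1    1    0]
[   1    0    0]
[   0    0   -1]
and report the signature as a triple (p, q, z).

step 0: pivot -1 → sign −
step 1: pivot 1 → sign +
step 2: pivot -1 → sign −
signature = (1, 2, 0)

Answer: (1, 2, 0)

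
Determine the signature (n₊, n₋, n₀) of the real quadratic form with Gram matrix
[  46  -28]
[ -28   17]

Answer: (1, 1, 0)

Derivation:
step 0: pivot 46 → sign +
step 1: pivot -1/23 → sign −
signature = (1, 1, 0)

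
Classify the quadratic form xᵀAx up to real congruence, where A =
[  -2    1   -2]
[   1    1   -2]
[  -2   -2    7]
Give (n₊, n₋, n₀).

step 0: pivot -2 → sign −
step 1: pivot 3/2 → sign +
step 2: pivot 3 → sign +
signature = (2, 1, 0)

Answer: (2, 1, 0)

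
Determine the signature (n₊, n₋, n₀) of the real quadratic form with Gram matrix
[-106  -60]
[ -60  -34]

step 0: pivot -106 → sign −
step 1: pivot -2/53 → sign −
signature = (0, 2, 0)

Answer: (0, 2, 0)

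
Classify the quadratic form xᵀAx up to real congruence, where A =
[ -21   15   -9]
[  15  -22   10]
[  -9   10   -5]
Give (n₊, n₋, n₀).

step 0: pivot -21 → sign −
step 1: pivot -79/7 → sign −
step 2: pivot -1/79 → sign −
signature = (0, 3, 0)

Answer: (0, 3, 0)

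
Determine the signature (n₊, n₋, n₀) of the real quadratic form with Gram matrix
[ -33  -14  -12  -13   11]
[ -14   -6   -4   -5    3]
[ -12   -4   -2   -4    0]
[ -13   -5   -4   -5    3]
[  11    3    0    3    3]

step 0: pivot -33 → sign −
step 1: pivot -2/33 → sign −
step 2: pivot 22 → sign +
step 3: pivot -1/22 → sign −
step 4: row/col 4 already zero → sign 0
signature = (1, 3, 1)

Answer: (1, 3, 1)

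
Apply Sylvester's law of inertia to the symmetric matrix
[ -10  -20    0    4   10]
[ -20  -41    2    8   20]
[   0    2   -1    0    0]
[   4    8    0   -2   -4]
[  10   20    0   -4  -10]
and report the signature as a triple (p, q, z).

Answer: (1, 3, 1)

Derivation:
step 0: pivot -10 → sign −
step 1: pivot -1 → sign −
step 2: pivot 3 → sign +
step 3: pivot -2/5 → sign −
step 4: row/col 4 already zero → sign 0
signature = (1, 3, 1)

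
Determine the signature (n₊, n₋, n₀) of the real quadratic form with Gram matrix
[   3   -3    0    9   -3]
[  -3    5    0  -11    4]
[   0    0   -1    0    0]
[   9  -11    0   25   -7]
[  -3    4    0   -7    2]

step 0: pivot 3 → sign +
step 1: pivot 2 → sign +
step 2: pivot -1 → sign −
step 3: pivot -4 → sign −
step 4: pivot 3/4 → sign +
signature = (3, 2, 0)

Answer: (3, 2, 0)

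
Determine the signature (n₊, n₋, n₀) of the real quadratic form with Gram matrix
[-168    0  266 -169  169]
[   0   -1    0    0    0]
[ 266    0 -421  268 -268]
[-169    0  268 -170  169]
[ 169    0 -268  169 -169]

Answer: (1, 4, 0)

Derivation:
step 0: pivot -168 → sign −
step 1: pivot -1 → sign −
step 2: pivot 1/6 → sign +
step 3: pivot -29/28 → sign −
step 4: pivot -1/29 → sign −
signature = (1, 4, 0)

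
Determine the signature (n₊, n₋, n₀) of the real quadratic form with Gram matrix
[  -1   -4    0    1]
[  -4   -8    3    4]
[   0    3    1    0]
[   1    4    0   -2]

Answer: (1, 3, 0)

Derivation:
step 0: pivot -1 → sign −
step 1: pivot 8 → sign +
step 2: pivot -1/8 → sign −
step 3: pivot -1 → sign −
signature = (1, 3, 0)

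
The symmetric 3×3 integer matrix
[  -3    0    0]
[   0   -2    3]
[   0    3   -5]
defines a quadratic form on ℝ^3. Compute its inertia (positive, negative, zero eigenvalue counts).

step 0: pivot -3 → sign −
step 1: pivot -2 → sign −
step 2: pivot -1/2 → sign −
signature = (0, 3, 0)

Answer: (0, 3, 0)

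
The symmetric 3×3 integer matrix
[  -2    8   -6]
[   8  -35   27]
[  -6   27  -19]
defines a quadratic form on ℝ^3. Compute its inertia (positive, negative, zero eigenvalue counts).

step 0: pivot -2 → sign −
step 1: pivot -3 → sign −
step 2: pivot 2 → sign +
signature = (1, 2, 0)

Answer: (1, 2, 0)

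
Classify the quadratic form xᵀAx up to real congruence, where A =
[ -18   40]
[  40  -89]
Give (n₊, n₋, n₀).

step 0: pivot -18 → sign −
step 1: pivot -1/9 → sign −
signature = (0, 2, 0)

Answer: (0, 2, 0)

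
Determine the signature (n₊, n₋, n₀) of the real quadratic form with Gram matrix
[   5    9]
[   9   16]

step 0: pivot 5 → sign +
step 1: pivot -1/5 → sign −
signature = (1, 1, 0)

Answer: (1, 1, 0)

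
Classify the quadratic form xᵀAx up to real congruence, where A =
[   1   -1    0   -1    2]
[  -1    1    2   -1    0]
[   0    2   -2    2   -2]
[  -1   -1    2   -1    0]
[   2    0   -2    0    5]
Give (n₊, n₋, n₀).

step 0: pivot 1 → sign +
step 1: pivot -2 → sign −
step 2: pivot 2 → sign +
step 3: pivot 3 → sign +
step 4: row/col 4 already zero → sign 0
signature = (3, 1, 1)

Answer: (3, 1, 1)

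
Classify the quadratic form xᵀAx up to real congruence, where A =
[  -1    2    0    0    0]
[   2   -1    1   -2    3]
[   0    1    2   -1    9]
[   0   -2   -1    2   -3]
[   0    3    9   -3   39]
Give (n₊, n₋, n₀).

Answer: (3, 2, 0)

Derivation:
step 0: pivot -1 → sign −
step 1: pivot 3 → sign +
step 2: pivot 5/3 → sign +
step 3: pivot 3/5 → sign +
step 4: pivot -3 → sign −
signature = (3, 2, 0)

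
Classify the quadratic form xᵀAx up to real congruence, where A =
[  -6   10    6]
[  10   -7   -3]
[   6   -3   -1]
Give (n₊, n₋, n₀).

step 0: pivot -6 → sign −
step 1: pivot 29/3 → sign +
step 2: pivot -2/29 → sign −
signature = (1, 2, 0)

Answer: (1, 2, 0)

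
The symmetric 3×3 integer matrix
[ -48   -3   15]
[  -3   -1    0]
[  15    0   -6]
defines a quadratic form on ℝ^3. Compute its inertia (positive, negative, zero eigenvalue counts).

Answer: (0, 3, 0)

Derivation:
step 0: pivot -48 → sign −
step 1: pivot -13/16 → sign −
step 2: pivot -3/13 → sign −
signature = (0, 3, 0)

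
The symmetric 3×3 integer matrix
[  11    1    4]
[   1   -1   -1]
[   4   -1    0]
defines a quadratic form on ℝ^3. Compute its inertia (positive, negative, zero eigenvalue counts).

step 0: pivot 11 → sign +
step 1: pivot -12/11 → sign −
step 2: pivot 1/4 → sign +
signature = (2, 1, 0)

Answer: (2, 1, 0)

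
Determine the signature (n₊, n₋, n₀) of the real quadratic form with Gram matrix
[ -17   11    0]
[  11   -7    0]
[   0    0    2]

step 0: pivot -17 → sign −
step 1: pivot 2/17 → sign +
step 2: pivot 2 → sign +
signature = (2, 1, 0)

Answer: (2, 1, 0)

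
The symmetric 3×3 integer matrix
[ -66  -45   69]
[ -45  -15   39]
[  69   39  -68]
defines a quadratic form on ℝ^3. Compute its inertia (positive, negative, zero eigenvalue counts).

Answer: (2, 1, 0)

Derivation:
step 0: pivot -66 → sign −
step 1: pivot 345/22 → sign +
step 2: pivot 1/115 → sign +
signature = (2, 1, 0)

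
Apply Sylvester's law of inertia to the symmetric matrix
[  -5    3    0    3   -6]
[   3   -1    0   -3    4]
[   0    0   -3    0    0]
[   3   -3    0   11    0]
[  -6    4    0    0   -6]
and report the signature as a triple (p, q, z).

Answer: (3, 2, 0)

Derivation:
step 0: pivot -5 → sign −
step 1: pivot 4/5 → sign +
step 2: pivot -3 → sign −
step 3: pivot 11 → sign +
step 4: pivot 2/11 → sign +
signature = (3, 2, 0)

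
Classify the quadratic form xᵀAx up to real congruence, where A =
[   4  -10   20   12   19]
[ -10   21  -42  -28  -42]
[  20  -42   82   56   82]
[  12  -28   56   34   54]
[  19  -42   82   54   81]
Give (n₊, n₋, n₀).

Answer: (2, 3, 0)

Derivation:
step 0: pivot 4 → sign +
step 1: pivot -4 → sign −
step 2: pivot -2 → sign −
step 3: pivot -1 → sign −
step 4: pivot 3/8 → sign +
signature = (2, 3, 0)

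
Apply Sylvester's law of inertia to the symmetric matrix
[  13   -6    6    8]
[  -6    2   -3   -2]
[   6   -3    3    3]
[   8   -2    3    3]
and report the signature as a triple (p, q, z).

Answer: (2, 2, 0)

Derivation:
step 0: pivot 13 → sign +
step 1: pivot -10/13 → sign −
step 2: pivot 3/10 → sign +
step 3: pivot -3 → sign −
signature = (2, 2, 0)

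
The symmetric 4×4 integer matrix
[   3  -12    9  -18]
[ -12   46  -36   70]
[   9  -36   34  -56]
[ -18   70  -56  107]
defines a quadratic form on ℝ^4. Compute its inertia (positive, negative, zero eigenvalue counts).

Answer: (3, 1, 0)

Derivation:
step 0: pivot 3 → sign +
step 1: pivot -2 → sign −
step 2: pivot 7 → sign +
step 3: pivot 3/7 → sign +
signature = (3, 1, 0)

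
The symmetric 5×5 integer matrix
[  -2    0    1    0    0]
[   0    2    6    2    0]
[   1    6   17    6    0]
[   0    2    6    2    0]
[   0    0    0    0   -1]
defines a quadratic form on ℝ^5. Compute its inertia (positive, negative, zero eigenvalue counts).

Answer: (1, 3, 1)

Derivation:
step 0: pivot -2 → sign −
step 1: pivot 2 → sign +
step 2: pivot -1/2 → sign −
step 3: pivot -1 → sign −
step 4: row/col 4 already zero → sign 0
signature = (1, 3, 1)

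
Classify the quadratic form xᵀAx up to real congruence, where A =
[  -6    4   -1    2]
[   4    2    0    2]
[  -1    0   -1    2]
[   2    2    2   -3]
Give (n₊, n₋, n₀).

step 0: pivot -6 → sign −
step 1: pivot 14/3 → sign +
step 2: pivot -13/14 → sign −
step 3: pivot 3/13 → sign +
signature = (2, 2, 0)

Answer: (2, 2, 0)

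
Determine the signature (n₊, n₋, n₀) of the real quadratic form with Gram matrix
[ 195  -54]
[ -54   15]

Answer: (2, 0, 0)

Derivation:
step 0: pivot 195 → sign +
step 1: pivot 3/65 → sign +
signature = (2, 0, 0)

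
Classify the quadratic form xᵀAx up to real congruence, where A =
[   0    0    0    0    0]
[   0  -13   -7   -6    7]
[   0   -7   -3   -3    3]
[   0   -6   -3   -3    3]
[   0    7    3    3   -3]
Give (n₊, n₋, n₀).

Answer: (1, 2, 2)

Derivation:
step 0: pivot -13 → sign −
step 1: pivot 10/13 → sign +
step 2: pivot -3/10 → sign −
step 3: row/col 3 already zero → sign 0
step 4: row/col 4 already zero → sign 0
signature = (1, 2, 2)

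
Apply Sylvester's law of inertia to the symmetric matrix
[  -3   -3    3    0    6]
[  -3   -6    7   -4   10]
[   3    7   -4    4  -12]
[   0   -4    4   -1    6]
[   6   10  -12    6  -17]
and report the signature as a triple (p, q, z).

step 0: pivot -3 → sign −
step 1: pivot -3 → sign −
step 2: pivot 13/3 → sign +
step 3: pivot 51/13 → sign +
step 4: pivot 3/17 → sign +
signature = (3, 2, 0)

Answer: (3, 2, 0)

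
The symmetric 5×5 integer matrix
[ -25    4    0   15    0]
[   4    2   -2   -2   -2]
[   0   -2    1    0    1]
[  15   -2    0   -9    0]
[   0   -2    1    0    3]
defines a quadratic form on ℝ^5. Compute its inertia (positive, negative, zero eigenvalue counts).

Answer: (3, 2, 0)

Derivation:
step 0: pivot -25 → sign −
step 1: pivot 66/25 → sign +
step 2: pivot -17/33 → sign −
step 3: pivot 2/17 → sign +
step 4: pivot 2 → sign +
signature = (3, 2, 0)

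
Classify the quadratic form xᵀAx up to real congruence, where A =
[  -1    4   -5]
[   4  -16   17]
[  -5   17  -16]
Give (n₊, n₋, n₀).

Answer: (1, 2, 0)

Derivation:
step 0: pivot -1 → sign −
step 1: pivot 9 → sign +
step 2: pivot -1 → sign −
signature = (1, 2, 0)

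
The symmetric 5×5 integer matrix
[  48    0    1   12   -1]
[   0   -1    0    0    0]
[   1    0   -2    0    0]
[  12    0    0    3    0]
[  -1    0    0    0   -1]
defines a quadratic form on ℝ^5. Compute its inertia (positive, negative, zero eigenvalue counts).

Answer: (2, 3, 0)

Derivation:
step 0: pivot 48 → sign +
step 1: pivot -1 → sign −
step 2: pivot -97/48 → sign −
step 3: pivot 3/97 → sign +
step 4: pivot -3 → sign −
signature = (2, 3, 0)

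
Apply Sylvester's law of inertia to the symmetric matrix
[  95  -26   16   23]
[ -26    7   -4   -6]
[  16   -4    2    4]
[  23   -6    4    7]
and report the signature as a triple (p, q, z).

step 0: pivot 95 → sign +
step 1: pivot -11/95 → sign −
step 2: pivot 6/11 → sign +
step 3: row/col 3 already zero → sign 0
signature = (2, 1, 1)

Answer: (2, 1, 1)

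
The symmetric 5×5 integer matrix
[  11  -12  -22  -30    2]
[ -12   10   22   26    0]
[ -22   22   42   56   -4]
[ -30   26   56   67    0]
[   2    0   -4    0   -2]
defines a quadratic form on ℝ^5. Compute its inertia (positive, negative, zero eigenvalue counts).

Answer: (2, 2, 1)

Derivation:
step 0: pivot 11 → sign +
step 1: pivot -34/11 → sign −
step 2: pivot -12/17 → sign −
step 3: pivot 2 → sign +
step 4: row/col 4 already zero → sign 0
signature = (2, 2, 1)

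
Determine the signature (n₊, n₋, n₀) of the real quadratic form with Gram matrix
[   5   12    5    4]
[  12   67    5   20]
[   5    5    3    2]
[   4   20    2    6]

Answer: (2, 2, 0)

Derivation:
step 0: pivot 5 → sign +
step 1: pivot 191/5 → sign +
step 2: pivot -627/191 → sign −
step 3: pivot -6/209 → sign −
signature = (2, 2, 0)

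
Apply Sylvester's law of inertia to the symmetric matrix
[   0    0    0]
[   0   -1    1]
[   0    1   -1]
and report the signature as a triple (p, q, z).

step 0: pivot -1 → sign −
step 1: row/col 1 already zero → sign 0
step 2: row/col 2 already zero → sign 0
signature = (0, 1, 2)

Answer: (0, 1, 2)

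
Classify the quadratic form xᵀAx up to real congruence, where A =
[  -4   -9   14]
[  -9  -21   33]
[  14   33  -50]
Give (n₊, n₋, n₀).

Answer: (1, 2, 0)

Derivation:
step 0: pivot -4 → sign −
step 1: pivot -3/4 → sign −
step 2: pivot 2 → sign +
signature = (1, 2, 0)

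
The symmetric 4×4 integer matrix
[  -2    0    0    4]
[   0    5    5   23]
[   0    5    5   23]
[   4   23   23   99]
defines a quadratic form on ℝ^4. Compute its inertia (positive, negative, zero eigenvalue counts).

Answer: (2, 1, 1)

Derivation:
step 0: pivot -2 → sign −
step 1: pivot 5 → sign +
step 2: pivot 6/5 → sign +
step 3: row/col 3 already zero → sign 0
signature = (2, 1, 1)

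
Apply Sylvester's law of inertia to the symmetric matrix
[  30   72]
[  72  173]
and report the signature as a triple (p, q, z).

Answer: (2, 0, 0)

Derivation:
step 0: pivot 30 → sign +
step 1: pivot 1/5 → sign +
signature = (2, 0, 0)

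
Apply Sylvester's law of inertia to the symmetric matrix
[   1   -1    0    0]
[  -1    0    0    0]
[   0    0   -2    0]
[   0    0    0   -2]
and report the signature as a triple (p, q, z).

step 0: pivot 1 → sign +
step 1: pivot -1 → sign −
step 2: pivot -2 → sign −
step 3: pivot -2 → sign −
signature = (1, 3, 0)

Answer: (1, 3, 0)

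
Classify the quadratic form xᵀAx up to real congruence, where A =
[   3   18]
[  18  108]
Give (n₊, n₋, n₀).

step 0: pivot 3 → sign +
step 1: row/col 1 already zero → sign 0
signature = (1, 0, 1)

Answer: (1, 0, 1)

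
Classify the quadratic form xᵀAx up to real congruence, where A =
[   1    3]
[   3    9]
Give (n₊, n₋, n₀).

Answer: (1, 0, 1)

Derivation:
step 0: pivot 1 → sign +
step 1: row/col 1 already zero → sign 0
signature = (1, 0, 1)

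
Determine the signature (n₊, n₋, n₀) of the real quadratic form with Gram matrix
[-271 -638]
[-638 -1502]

Answer: (1, 1, 0)

Derivation:
step 0: pivot -271 → sign −
step 1: pivot 2/271 → sign +
signature = (1, 1, 0)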